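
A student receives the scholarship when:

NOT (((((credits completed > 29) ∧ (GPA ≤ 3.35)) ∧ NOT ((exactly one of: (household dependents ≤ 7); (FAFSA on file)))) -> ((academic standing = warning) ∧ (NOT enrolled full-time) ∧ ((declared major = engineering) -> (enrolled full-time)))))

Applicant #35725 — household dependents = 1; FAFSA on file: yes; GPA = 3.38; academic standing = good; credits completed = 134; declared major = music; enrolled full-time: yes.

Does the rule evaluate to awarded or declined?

Atomic conditions:
  credits completed > 29: 134 > 29 is true
  GPA ≤ 3.35: 3.38 ≤ 3.35 is false
  household dependents ≤ 7: 1 ≤ 7 is true
  FAFSA on file: yes → true
  academic standing = warning: good == warning is false
  NOT enrolled full-time: yes → false
  declared major = engineering: music == engineering is false
  enrolled full-time: yes → true
Combine:
[1.1.1] true AND false = false
[1.1.2.1] exactly-one(true, true) = false
[1.1.2] NOT false = true
[1.1] false AND true = false
[1.2.3] false → true (antecedent false ⇒ implication holds) = true
[1.2] false AND false AND true = false
[1] false → false (antecedent false ⇒ implication holds) = true
[root] NOT true = false
Overall: false → declined

Declined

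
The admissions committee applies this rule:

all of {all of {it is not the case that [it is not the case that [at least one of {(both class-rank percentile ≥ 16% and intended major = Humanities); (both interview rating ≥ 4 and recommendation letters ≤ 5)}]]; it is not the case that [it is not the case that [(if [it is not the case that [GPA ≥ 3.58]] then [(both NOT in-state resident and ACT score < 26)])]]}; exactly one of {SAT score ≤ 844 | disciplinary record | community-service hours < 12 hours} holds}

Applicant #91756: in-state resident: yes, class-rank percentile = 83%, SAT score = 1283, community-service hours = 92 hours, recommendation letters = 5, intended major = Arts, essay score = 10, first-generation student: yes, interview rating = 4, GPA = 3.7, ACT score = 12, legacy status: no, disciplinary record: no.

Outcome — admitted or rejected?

Atomic conditions:
  class-rank percentile ≥ 16%: 83 ≥ 16 is true
  intended major = Humanities: Arts == Humanities is false
  interview rating ≥ 4: 4 ≥ 4 is true
  recommendation letters ≤ 5: 5 ≤ 5 is true
  GPA ≥ 3.58: 3.7 ≥ 3.58 is true
  NOT in-state resident: yes → false
  ACT score < 26: 12 < 26 is true
  SAT score ≤ 844: 1283 ≤ 844 is false
  disciplinary record: no → false
  community-service hours < 12 hours: 92 < 12 is false
Combine:
[1.1.1.1.1] true AND false = false
[1.1.1.1.2] true AND true = true
[1.1.1.1] false OR true = true
[1.1.1] NOT true = false
[1.1] NOT false = true
[1.2.1.1.1] NOT true = false
[1.2.1.1.2] false AND true = false
[1.2.1.1] false → false (antecedent false ⇒ implication holds) = true
[1.2.1] NOT true = false
[1.2] NOT false = true
[1] true AND true = true
[2] exactly-one(false, false, false) = false
[root] true AND false = false
Overall: false → rejected

Rejected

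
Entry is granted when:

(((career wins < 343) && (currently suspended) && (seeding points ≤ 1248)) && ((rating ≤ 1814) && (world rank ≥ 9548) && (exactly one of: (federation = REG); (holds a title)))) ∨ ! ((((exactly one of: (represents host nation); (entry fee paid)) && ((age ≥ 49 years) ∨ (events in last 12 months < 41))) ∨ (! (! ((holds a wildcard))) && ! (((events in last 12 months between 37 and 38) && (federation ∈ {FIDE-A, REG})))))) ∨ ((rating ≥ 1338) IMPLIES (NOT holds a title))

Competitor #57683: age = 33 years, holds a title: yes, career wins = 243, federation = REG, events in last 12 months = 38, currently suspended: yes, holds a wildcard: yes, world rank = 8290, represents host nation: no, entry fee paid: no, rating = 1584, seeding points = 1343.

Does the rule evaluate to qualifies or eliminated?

Atomic conditions:
  career wins < 343: 243 < 343 is true
  currently suspended: yes → true
  seeding points ≤ 1248: 1343 ≤ 1248 is false
  rating ≤ 1814: 1584 ≤ 1814 is true
  world rank ≥ 9548: 8290 ≥ 9548 is false
  federation = REG: REG == REG is true
  holds a title: yes → true
  represents host nation: no → false
  entry fee paid: no → false
  age ≥ 49 years: 33 ≥ 49 is false
  events in last 12 months < 41: 38 < 41 is true
  holds a wildcard: yes → true
  events in last 12 months between 37 and 38: 38 in [37, 38] is true
  federation ∈ {FIDE-A, REG}: REG is in the set → true
  rating ≥ 1338: 1584 ≥ 1338 is true
  NOT holds a title: yes → false
Combine:
[1.1] true AND true AND false = false
[1.2.3] exactly-one(true, true) = false
[1.2] true AND false AND false = false
[1] false AND false = false
[2.1.1.1] exactly-one(false, false) = false
[2.1.1.2] false OR true = true
[2.1.1] false AND true = false
[2.1.2.1.1] NOT true = false
[2.1.2.1] NOT false = true
[2.1.2.2.1] true AND true = true
[2.1.2.2] NOT true = false
[2.1.2] true AND false = false
[2.1] false OR false = false
[2] NOT false = true
[3] true → false = false
[root] false OR true OR false = true
Overall: true → qualifies

Qualifies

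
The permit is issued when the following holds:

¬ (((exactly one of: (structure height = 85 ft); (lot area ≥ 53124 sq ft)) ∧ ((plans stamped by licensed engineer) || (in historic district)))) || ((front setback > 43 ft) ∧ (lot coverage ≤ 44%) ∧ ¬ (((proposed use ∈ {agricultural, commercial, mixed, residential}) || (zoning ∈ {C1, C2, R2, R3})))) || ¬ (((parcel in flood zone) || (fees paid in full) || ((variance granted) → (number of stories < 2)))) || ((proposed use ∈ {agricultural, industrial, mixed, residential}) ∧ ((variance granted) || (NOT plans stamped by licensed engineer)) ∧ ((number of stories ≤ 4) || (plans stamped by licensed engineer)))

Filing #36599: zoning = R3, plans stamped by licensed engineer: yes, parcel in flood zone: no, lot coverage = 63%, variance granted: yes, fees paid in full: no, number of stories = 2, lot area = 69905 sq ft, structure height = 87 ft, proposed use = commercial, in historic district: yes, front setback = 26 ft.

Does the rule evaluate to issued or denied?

Atomic conditions:
  structure height = 85 ft: 87 == 85 is false
  lot area ≥ 53124 sq ft: 69905 ≥ 53124 is true
  plans stamped by licensed engineer: yes → true
  in historic district: yes → true
  front setback > 43 ft: 26 > 43 is false
  lot coverage ≤ 44%: 63 ≤ 44 is false
  proposed use ∈ {agricultural, commercial, mixed, residential}: commercial is in the set → true
  zoning ∈ {C1, C2, R2, R3}: R3 is in the set → true
  parcel in flood zone: no → false
  fees paid in full: no → false
  variance granted: yes → true
  number of stories < 2: 2 < 2 is false
  proposed use ∈ {agricultural, industrial, mixed, residential}: commercial is not in the set → false
  NOT plans stamped by licensed engineer: yes → false
  number of stories ≤ 4: 2 ≤ 4 is true
Combine:
[1.1.1] exactly-one(false, true) = true
[1.1.2] true OR true = true
[1.1] true AND true = true
[1] NOT true = false
[2.3.1] true OR true = true
[2.3] NOT true = false
[2] false AND false AND false = false
[3.1.3] true → false = false
[3.1] false OR false OR false = false
[3] NOT false = true
[4.2] true OR false = true
[4.3] true OR true = true
[4] false AND true AND true = false
[root] false OR false OR true OR false = true
Overall: true → issued

Issued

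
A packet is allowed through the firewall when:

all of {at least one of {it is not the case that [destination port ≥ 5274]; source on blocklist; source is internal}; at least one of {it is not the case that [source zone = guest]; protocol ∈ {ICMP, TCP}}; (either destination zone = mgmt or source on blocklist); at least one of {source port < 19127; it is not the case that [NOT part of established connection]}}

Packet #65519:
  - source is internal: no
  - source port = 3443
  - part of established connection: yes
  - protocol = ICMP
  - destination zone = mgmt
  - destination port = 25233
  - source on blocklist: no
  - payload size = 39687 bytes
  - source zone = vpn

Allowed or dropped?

Atomic conditions:
  destination port ≥ 5274: 25233 ≥ 5274 is true
  source on blocklist: no → false
  source is internal: no → false
  source zone = guest: vpn == guest is false
  protocol ∈ {ICMP, TCP}: ICMP is in the set → true
  destination zone = mgmt: mgmt == mgmt is true
  source port < 19127: 3443 < 19127 is true
  NOT part of established connection: yes → false
Combine:
[1.1] NOT true = false
[1] false OR false OR false = false
[2.1] NOT false = true
[2] true OR true = true
[3] true OR false = true
[4.2] NOT false = true
[4] true OR true = true
[root] false AND true AND true AND true = false
Overall: false → dropped

Dropped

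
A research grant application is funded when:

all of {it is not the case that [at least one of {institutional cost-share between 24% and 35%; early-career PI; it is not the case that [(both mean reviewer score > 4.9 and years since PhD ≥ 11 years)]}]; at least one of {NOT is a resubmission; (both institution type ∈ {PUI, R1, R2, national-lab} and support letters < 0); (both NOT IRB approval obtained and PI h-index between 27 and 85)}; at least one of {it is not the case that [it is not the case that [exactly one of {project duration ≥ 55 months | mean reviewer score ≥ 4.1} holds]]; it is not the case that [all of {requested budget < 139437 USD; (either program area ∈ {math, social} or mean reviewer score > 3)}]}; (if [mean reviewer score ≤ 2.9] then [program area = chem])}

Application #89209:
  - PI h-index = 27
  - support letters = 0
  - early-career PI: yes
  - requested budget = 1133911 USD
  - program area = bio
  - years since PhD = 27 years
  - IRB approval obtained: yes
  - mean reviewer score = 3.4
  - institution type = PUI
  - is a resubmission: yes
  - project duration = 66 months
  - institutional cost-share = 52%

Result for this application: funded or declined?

Declined

Atomic conditions:
  institutional cost-share between 24% and 35%: 52 in [24, 35] is false
  early-career PI: yes → true
  mean reviewer score > 4.9: 3.4 > 4.9 is false
  years since PhD ≥ 11 years: 27 ≥ 11 is true
  NOT is a resubmission: yes → false
  institution type ∈ {PUI, R1, R2, national-lab}: PUI is in the set → true
  support letters < 0: 0 < 0 is false
  NOT IRB approval obtained: yes → false
  PI h-index between 27 and 85: 27 in [27, 85] is true
  project duration ≥ 55 months: 66 ≥ 55 is true
  mean reviewer score ≥ 4.1: 3.4 ≥ 4.1 is false
  requested budget < 139437 USD: 1133911 < 139437 is false
  program area ∈ {math, social}: bio is not in the set → false
  mean reviewer score > 3: 3.4 > 3 is true
  mean reviewer score ≤ 2.9: 3.4 ≤ 2.9 is false
  program area = chem: bio == chem is false
Combine:
[1.1.3.1] false AND true = false
[1.1.3] NOT false = true
[1.1] false OR true OR true = true
[1] NOT true = false
[2.2] true AND false = false
[2.3] false AND true = false
[2] false OR false OR false = false
[3.1.1.1] exactly-one(true, false) = true
[3.1.1] NOT true = false
[3.1] NOT false = true
[3.2.1.2] false OR true = true
[3.2.1] false AND true = false
[3.2] NOT false = true
[3] true OR true = true
[4] false → false (antecedent false ⇒ implication holds) = true
[root] false AND false AND true AND true = false
Overall: false → declined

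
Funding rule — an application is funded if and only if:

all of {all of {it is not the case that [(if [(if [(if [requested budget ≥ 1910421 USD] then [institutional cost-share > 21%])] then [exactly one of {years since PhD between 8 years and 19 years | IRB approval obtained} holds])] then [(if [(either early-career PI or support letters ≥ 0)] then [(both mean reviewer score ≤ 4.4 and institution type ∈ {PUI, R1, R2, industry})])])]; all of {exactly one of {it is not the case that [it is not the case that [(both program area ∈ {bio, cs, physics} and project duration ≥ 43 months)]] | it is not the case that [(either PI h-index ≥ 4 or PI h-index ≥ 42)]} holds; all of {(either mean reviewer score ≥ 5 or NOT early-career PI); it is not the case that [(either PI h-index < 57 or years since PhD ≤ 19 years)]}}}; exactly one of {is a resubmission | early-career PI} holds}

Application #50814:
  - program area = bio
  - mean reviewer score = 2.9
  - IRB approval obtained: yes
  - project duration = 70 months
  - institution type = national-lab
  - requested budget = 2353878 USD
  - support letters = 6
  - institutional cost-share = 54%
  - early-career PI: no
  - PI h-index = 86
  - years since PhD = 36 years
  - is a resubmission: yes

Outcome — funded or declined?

Funded

Atomic conditions:
  requested budget ≥ 1910421 USD: 2353878 ≥ 1910421 is true
  institutional cost-share > 21%: 54 > 21 is true
  years since PhD between 8 years and 19 years: 36 in [8, 19] is false
  IRB approval obtained: yes → true
  early-career PI: no → false
  support letters ≥ 0: 6 ≥ 0 is true
  mean reviewer score ≤ 4.4: 2.9 ≤ 4.4 is true
  institution type ∈ {PUI, R1, R2, industry}: national-lab is not in the set → false
  program area ∈ {bio, cs, physics}: bio is in the set → true
  project duration ≥ 43 months: 70 ≥ 43 is true
  PI h-index ≥ 4: 86 ≥ 4 is true
  PI h-index ≥ 42: 86 ≥ 42 is true
  mean reviewer score ≥ 5: 2.9 ≥ 5 is false
  NOT early-career PI: no → true
  PI h-index < 57: 86 < 57 is false
  years since PhD ≤ 19 years: 36 ≤ 19 is false
  is a resubmission: yes → true
Combine:
[1.1.1.1.1] true → true = true
[1.1.1.1.2] exactly-one(false, true) = true
[1.1.1.1] true → true = true
[1.1.1.2.1] false OR true = true
[1.1.1.2.2] true AND false = false
[1.1.1.2] true → false = false
[1.1.1] true → false = false
[1.1] NOT false = true
[1.2.1.1.1.1] true AND true = true
[1.2.1.1.1] NOT true = false
[1.2.1.1] NOT false = true
[1.2.1.2.1] true OR true = true
[1.2.1.2] NOT true = false
[1.2.1] exactly-one(true, false) = true
[1.2.2.1] false OR true = true
[1.2.2.2.1] false OR false = false
[1.2.2.2] NOT false = true
[1.2.2] true AND true = true
[1.2] true AND true = true
[1] true AND true = true
[2] exactly-one(true, false) = true
[root] true AND true = true
Overall: true → funded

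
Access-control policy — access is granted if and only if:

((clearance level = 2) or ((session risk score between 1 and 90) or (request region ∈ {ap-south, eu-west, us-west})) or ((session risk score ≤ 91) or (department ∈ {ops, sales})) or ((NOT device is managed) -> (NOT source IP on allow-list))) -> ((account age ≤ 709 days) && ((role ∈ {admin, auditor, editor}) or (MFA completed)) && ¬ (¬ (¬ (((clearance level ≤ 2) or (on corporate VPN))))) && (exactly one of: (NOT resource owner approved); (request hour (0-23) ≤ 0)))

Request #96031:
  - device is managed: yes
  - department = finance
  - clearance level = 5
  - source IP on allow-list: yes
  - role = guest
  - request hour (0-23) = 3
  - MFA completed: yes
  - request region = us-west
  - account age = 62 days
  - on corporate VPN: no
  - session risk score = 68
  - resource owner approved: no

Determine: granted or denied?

Atomic conditions:
  clearance level = 2: 5 == 2 is false
  session risk score between 1 and 90: 68 in [1, 90] is true
  request region ∈ {ap-south, eu-west, us-west}: us-west is in the set → true
  session risk score ≤ 91: 68 ≤ 91 is true
  department ∈ {ops, sales}: finance is not in the set → false
  NOT device is managed: yes → false
  NOT source IP on allow-list: yes → false
  account age ≤ 709 days: 62 ≤ 709 is true
  role ∈ {admin, auditor, editor}: guest is not in the set → false
  MFA completed: yes → true
  clearance level ≤ 2: 5 ≤ 2 is false
  on corporate VPN: no → false
  NOT resource owner approved: no → true
  request hour (0-23) ≤ 0: 3 ≤ 0 is false
Combine:
[1.2] true OR true = true
[1.3] true OR false = true
[1.4] false → false (antecedent false ⇒ implication holds) = true
[1] false OR true OR true OR true = true
[2.2] false OR true = true
[2.3.1.1.1] false OR false = false
[2.3.1.1] NOT false = true
[2.3.1] NOT true = false
[2.3] NOT false = true
[2.4] exactly-one(true, false) = true
[2] true AND true AND true AND true = true
[root] true → true = true
Overall: true → granted

Granted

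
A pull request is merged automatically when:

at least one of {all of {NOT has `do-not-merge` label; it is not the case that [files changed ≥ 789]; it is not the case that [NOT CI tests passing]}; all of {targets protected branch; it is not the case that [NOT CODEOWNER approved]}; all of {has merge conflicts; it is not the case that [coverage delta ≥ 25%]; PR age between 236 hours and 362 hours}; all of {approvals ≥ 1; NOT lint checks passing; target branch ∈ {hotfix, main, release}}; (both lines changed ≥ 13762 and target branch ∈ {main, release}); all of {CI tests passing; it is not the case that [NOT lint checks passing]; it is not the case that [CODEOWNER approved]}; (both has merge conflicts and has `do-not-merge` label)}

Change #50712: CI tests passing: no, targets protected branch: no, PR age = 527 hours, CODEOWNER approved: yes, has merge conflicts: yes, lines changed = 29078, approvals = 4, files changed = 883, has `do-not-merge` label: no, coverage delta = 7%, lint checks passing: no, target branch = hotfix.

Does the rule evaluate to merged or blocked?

Atomic conditions:
  NOT has `do-not-merge` label: no → true
  files changed ≥ 789: 883 ≥ 789 is true
  NOT CI tests passing: no → true
  targets protected branch: no → false
  NOT CODEOWNER approved: yes → false
  has merge conflicts: yes → true
  coverage delta ≥ 25%: 7 ≥ 25 is false
  PR age between 236 hours and 362 hours: 527 in [236, 362] is false
  approvals ≥ 1: 4 ≥ 1 is true
  NOT lint checks passing: no → true
  target branch ∈ {hotfix, main, release}: hotfix is in the set → true
  lines changed ≥ 13762: 29078 ≥ 13762 is true
  target branch ∈ {main, release}: hotfix is not in the set → false
  CI tests passing: no → false
  CODEOWNER approved: yes → true
  has `do-not-merge` label: no → false
Combine:
[1.2] NOT true = false
[1.3] NOT true = false
[1] true AND false AND false = false
[2.2] NOT false = true
[2] false AND true = false
[3.2] NOT false = true
[3] true AND true AND false = false
[4] true AND true AND true = true
[5] true AND false = false
[6.2] NOT true = false
[6.3] NOT true = false
[6] false AND false AND false = false
[7] true AND false = false
[root] false OR false OR false OR true OR false OR false OR false = true
Overall: true → merged

Merged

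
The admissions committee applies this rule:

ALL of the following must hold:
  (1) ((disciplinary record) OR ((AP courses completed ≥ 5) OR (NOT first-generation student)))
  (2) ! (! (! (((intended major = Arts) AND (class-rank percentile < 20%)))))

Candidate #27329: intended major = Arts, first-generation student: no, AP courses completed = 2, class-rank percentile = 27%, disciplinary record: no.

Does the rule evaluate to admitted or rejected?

Admitted

Atomic conditions:
  disciplinary record: no → false
  AP courses completed ≥ 5: 2 ≥ 5 is false
  NOT first-generation student: no → true
  intended major = Arts: Arts == Arts is true
  class-rank percentile < 20%: 27 < 20 is false
Combine:
[1.2] false OR true = true
[1] false OR true = true
[2.1.1.1] true AND false = false
[2.1.1] NOT false = true
[2.1] NOT true = false
[2] NOT false = true
[root] true AND true = true
Overall: true → admitted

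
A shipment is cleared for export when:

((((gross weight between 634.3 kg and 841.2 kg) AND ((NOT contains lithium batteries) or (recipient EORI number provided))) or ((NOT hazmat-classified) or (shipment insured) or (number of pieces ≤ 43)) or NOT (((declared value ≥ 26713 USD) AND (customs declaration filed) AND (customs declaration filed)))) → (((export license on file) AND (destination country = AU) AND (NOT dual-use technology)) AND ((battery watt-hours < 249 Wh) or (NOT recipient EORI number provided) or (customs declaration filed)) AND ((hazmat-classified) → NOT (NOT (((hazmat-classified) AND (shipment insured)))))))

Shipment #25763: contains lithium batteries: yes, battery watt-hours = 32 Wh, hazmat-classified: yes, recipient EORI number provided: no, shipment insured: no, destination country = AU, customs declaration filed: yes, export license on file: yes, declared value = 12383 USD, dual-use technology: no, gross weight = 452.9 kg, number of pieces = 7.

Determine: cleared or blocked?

Blocked

Atomic conditions:
  gross weight between 634.3 kg and 841.2 kg: 452.9 in [634.3, 841.2] is false
  NOT contains lithium batteries: yes → false
  recipient EORI number provided: no → false
  NOT hazmat-classified: yes → false
  shipment insured: no → false
  number of pieces ≤ 43: 7 ≤ 43 is true
  declared value ≥ 26713 USD: 12383 ≥ 26713 is false
  customs declaration filed: yes → true
  export license on file: yes → true
  destination country = AU: AU == AU is true
  NOT dual-use technology: no → true
  battery watt-hours < 249 Wh: 32 < 249 is true
  NOT recipient EORI number provided: no → true
  hazmat-classified: yes → true
Combine:
[1.1.2] false OR false = false
[1.1] false AND false = false
[1.2] false OR false OR true = true
[1.3.1] false AND true AND true = false
[1.3] NOT false = true
[1] false OR true OR true = true
[2.1] true AND true AND true = true
[2.2] true OR true OR true = true
[2.3.2.1.1] true AND false = false
[2.3.2.1] NOT false = true
[2.3.2] NOT true = false
[2.3] true → false = false
[2] true AND true AND false = false
[root] true → false = false
Overall: false → blocked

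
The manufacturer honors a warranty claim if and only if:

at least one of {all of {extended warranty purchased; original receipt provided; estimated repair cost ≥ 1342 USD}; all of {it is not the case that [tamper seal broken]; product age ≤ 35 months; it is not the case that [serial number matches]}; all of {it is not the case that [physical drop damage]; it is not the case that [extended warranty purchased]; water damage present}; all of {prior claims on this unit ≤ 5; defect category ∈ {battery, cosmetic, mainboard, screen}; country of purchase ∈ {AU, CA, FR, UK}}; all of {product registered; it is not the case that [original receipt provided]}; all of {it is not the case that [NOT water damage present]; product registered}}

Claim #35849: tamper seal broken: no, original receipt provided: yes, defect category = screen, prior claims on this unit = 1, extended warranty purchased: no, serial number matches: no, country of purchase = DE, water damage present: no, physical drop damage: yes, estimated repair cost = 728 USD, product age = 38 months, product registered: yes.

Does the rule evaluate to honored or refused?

Refused

Atomic conditions:
  extended warranty purchased: no → false
  original receipt provided: yes → true
  estimated repair cost ≥ 1342 USD: 728 ≥ 1342 is false
  tamper seal broken: no → false
  product age ≤ 35 months: 38 ≤ 35 is false
  serial number matches: no → false
  physical drop damage: yes → true
  water damage present: no → false
  prior claims on this unit ≤ 5: 1 ≤ 5 is true
  defect category ∈ {battery, cosmetic, mainboard, screen}: screen is in the set → true
  country of purchase ∈ {AU, CA, FR, UK}: DE is not in the set → false
  product registered: yes → true
  NOT water damage present: no → true
Combine:
[1] false AND true AND false = false
[2.1] NOT false = true
[2.3] NOT false = true
[2] true AND false AND true = false
[3.1] NOT true = false
[3.2] NOT false = true
[3] false AND true AND false = false
[4] true AND true AND false = false
[5.2] NOT true = false
[5] true AND false = false
[6.1] NOT true = false
[6] false AND true = false
[root] false OR false OR false OR false OR false OR false = false
Overall: false → refused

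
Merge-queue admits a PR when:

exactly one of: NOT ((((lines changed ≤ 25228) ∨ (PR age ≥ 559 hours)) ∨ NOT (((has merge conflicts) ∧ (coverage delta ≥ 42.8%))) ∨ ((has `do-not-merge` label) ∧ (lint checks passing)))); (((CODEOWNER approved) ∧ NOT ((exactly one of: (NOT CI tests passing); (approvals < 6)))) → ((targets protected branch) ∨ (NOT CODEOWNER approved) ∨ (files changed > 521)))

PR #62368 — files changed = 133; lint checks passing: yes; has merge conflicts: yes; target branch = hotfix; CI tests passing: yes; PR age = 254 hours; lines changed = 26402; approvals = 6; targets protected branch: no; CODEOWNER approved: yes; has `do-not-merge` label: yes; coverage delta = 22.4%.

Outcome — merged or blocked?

Blocked

Atomic conditions:
  lines changed ≤ 25228: 26402 ≤ 25228 is false
  PR age ≥ 559 hours: 254 ≥ 559 is false
  has merge conflicts: yes → true
  coverage delta ≥ 42.8%: 22.4 ≥ 42.8 is false
  has `do-not-merge` label: yes → true
  lint checks passing: yes → true
  CODEOWNER approved: yes → true
  NOT CI tests passing: yes → false
  approvals < 6: 6 < 6 is false
  targets protected branch: no → false
  NOT CODEOWNER approved: yes → false
  files changed > 521: 133 > 521 is false
Combine:
[1.1.1] false OR false = false
[1.1.2.1] true AND false = false
[1.1.2] NOT false = true
[1.1.3] true AND true = true
[1.1] false OR true OR true = true
[1] NOT true = false
[2.1.2.1] exactly-one(false, false) = false
[2.1.2] NOT false = true
[2.1] true AND true = true
[2.2] false OR false OR false = false
[2] true → false = false
[root] exactly-one(false, false) = false
Overall: false → blocked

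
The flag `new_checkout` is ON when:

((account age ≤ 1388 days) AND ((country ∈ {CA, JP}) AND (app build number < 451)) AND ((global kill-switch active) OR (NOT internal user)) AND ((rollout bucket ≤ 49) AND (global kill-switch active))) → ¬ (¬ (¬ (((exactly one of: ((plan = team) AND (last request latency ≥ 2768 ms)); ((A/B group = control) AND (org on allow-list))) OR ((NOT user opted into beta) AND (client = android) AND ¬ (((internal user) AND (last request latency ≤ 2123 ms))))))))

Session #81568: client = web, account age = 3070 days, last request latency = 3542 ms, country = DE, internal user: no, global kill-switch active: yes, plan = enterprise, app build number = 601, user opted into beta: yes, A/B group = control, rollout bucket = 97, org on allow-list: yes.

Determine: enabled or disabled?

Atomic conditions:
  account age ≤ 1388 days: 3070 ≤ 1388 is false
  country ∈ {CA, JP}: DE is not in the set → false
  app build number < 451: 601 < 451 is false
  global kill-switch active: yes → true
  NOT internal user: no → true
  rollout bucket ≤ 49: 97 ≤ 49 is false
  plan = team: enterprise == team is false
  last request latency ≥ 2768 ms: 3542 ≥ 2768 is true
  A/B group = control: control == control is true
  org on allow-list: yes → true
  NOT user opted into beta: yes → false
  client = android: web == android is false
  internal user: no → false
  last request latency ≤ 2123 ms: 3542 ≤ 2123 is false
Combine:
[1.2] false AND false = false
[1.3] true OR true = true
[1.4] false AND true = false
[1] false AND false AND true AND false = false
[2.1.1.1.1.1] false AND true = false
[2.1.1.1.1.2] true AND true = true
[2.1.1.1.1] exactly-one(false, true) = true
[2.1.1.1.2.3.1] false AND false = false
[2.1.1.1.2.3] NOT false = true
[2.1.1.1.2] false AND false AND true = false
[2.1.1.1] true OR false = true
[2.1.1] NOT true = false
[2.1] NOT false = true
[2] NOT true = false
[root] false → false (antecedent false ⇒ implication holds) = true
Overall: true → enabled

Enabled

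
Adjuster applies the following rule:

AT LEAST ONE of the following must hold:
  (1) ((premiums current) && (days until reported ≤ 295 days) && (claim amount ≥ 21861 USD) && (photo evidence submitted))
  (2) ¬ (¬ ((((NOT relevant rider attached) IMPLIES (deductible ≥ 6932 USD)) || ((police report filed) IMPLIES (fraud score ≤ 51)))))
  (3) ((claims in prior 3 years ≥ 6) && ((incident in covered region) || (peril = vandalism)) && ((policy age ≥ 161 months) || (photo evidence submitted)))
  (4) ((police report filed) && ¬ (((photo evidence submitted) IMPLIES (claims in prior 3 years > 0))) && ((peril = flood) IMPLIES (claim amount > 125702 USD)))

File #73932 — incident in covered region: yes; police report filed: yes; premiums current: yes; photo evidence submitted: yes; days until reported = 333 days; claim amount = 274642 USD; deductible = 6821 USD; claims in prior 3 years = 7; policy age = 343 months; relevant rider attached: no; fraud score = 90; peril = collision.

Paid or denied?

Atomic conditions:
  premiums current: yes → true
  days until reported ≤ 295 days: 333 ≤ 295 is false
  claim amount ≥ 21861 USD: 274642 ≥ 21861 is true
  photo evidence submitted: yes → true
  NOT relevant rider attached: no → true
  deductible ≥ 6932 USD: 6821 ≥ 6932 is false
  police report filed: yes → true
  fraud score ≤ 51: 90 ≤ 51 is false
  claims in prior 3 years ≥ 6: 7 ≥ 6 is true
  incident in covered region: yes → true
  peril = vandalism: collision == vandalism is false
  policy age ≥ 161 months: 343 ≥ 161 is true
  claims in prior 3 years > 0: 7 > 0 is true
  peril = flood: collision == flood is false
  claim amount > 125702 USD: 274642 > 125702 is true
Combine:
[1] true AND false AND true AND true = false
[2.1.1.1] true → false = false
[2.1.1.2] true → false = false
[2.1.1] false OR false = false
[2.1] NOT false = true
[2] NOT true = false
[3.2] true OR false = true
[3.3] true OR true = true
[3] true AND true AND true = true
[4.2.1] true → true = true
[4.2] NOT true = false
[4.3] false → true (antecedent false ⇒ implication holds) = true
[4] true AND false AND true = false
[root] false OR false OR true OR false = true
Overall: true → paid

Paid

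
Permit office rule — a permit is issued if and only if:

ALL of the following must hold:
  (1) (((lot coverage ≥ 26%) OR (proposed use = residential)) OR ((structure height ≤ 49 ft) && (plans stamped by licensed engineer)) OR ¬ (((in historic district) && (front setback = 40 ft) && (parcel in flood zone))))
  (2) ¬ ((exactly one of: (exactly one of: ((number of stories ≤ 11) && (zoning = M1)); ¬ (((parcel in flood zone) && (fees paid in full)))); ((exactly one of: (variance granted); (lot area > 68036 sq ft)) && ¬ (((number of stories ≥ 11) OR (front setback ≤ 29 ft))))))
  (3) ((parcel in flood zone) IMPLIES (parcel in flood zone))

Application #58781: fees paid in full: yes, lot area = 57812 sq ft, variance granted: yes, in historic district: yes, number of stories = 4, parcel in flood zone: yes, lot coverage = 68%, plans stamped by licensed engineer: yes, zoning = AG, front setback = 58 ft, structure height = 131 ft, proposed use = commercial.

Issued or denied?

Denied

Atomic conditions:
  lot coverage ≥ 26%: 68 ≥ 26 is true
  proposed use = residential: commercial == residential is false
  structure height ≤ 49 ft: 131 ≤ 49 is false
  plans stamped by licensed engineer: yes → true
  in historic district: yes → true
  front setback = 40 ft: 58 == 40 is false
  parcel in flood zone: yes → true
  number of stories ≤ 11: 4 ≤ 11 is true
  zoning = M1: AG == M1 is false
  fees paid in full: yes → true
  variance granted: yes → true
  lot area > 68036 sq ft: 57812 > 68036 is false
  number of stories ≥ 11: 4 ≥ 11 is false
  front setback ≤ 29 ft: 58 ≤ 29 is false
Combine:
[1.1] true OR false = true
[1.2] false AND true = false
[1.3.1] true AND false AND true = false
[1.3] NOT false = true
[1] true OR false OR true = true
[2.1.1.1] true AND false = false
[2.1.1.2.1] true AND true = true
[2.1.1.2] NOT true = false
[2.1.1] exactly-one(false, false) = false
[2.1.2.1] exactly-one(true, false) = true
[2.1.2.2.1] false OR false = false
[2.1.2.2] NOT false = true
[2.1.2] true AND true = true
[2.1] exactly-one(false, true) = true
[2] NOT true = false
[3] true → true = true
[root] true AND false AND true = false
Overall: false → denied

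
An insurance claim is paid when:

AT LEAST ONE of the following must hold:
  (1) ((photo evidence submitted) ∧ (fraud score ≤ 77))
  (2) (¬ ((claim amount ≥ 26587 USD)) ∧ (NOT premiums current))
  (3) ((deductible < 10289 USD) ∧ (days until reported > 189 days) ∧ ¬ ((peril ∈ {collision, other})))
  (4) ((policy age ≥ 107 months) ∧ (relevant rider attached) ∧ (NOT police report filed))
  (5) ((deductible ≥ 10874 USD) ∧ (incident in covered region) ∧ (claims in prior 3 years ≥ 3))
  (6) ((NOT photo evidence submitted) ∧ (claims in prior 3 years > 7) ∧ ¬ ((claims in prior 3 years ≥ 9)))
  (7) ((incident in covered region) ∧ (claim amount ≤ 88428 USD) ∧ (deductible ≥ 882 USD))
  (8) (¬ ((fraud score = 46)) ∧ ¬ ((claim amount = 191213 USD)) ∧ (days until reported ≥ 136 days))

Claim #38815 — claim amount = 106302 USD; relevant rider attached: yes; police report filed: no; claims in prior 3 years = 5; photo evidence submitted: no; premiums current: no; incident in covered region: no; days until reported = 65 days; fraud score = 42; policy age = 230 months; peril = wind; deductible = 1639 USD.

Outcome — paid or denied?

Atomic conditions:
  photo evidence submitted: no → false
  fraud score ≤ 77: 42 ≤ 77 is true
  claim amount ≥ 26587 USD: 106302 ≥ 26587 is true
  NOT premiums current: no → true
  deductible < 10289 USD: 1639 < 10289 is true
  days until reported > 189 days: 65 > 189 is false
  peril ∈ {collision, other}: wind is not in the set → false
  policy age ≥ 107 months: 230 ≥ 107 is true
  relevant rider attached: yes → true
  NOT police report filed: no → true
  deductible ≥ 10874 USD: 1639 ≥ 10874 is false
  incident in covered region: no → false
  claims in prior 3 years ≥ 3: 5 ≥ 3 is true
  NOT photo evidence submitted: no → true
  claims in prior 3 years > 7: 5 > 7 is false
  claims in prior 3 years ≥ 9: 5 ≥ 9 is false
  claim amount ≤ 88428 USD: 106302 ≤ 88428 is false
  deductible ≥ 882 USD: 1639 ≥ 882 is true
  fraud score = 46: 42 == 46 is false
  claim amount = 191213 USD: 106302 == 191213 is false
  days until reported ≥ 136 days: 65 ≥ 136 is false
Combine:
[1] false AND true = false
[2.1] NOT true = false
[2] false AND true = false
[3.3] NOT false = true
[3] true AND false AND true = false
[4] true AND true AND true = true
[5] false AND false AND true = false
[6.3] NOT false = true
[6] true AND false AND true = false
[7] false AND false AND true = false
[8.1] NOT false = true
[8.2] NOT false = true
[8] true AND true AND false = false
[root] false OR false OR false OR true OR false OR false OR false OR false = true
Overall: true → paid

Paid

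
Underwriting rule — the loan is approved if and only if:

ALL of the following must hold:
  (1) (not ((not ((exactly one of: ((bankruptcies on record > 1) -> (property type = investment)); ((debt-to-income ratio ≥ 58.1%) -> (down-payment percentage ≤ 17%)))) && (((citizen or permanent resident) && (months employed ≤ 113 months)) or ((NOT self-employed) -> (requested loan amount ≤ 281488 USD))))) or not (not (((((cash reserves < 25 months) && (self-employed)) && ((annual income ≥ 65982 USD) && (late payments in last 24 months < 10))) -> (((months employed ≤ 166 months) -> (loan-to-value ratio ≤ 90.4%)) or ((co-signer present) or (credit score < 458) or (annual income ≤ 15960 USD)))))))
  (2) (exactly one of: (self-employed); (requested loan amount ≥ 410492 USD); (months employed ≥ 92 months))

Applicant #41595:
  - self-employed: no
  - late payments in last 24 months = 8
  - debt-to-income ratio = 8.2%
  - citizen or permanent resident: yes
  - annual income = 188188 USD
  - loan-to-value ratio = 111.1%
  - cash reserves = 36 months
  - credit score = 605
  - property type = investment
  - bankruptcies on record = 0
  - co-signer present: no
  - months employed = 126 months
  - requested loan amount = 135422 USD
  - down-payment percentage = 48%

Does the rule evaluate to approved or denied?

Atomic conditions:
  bankruptcies on record > 1: 0 > 1 is false
  property type = investment: investment == investment is true
  debt-to-income ratio ≥ 58.1%: 8.2 ≥ 58.1 is false
  down-payment percentage ≤ 17%: 48 ≤ 17 is false
  citizen or permanent resident: yes → true
  months employed ≤ 113 months: 126 ≤ 113 is false
  NOT self-employed: no → true
  requested loan amount ≤ 281488 USD: 135422 ≤ 281488 is true
  cash reserves < 25 months: 36 < 25 is false
  self-employed: no → false
  annual income ≥ 65982 USD: 188188 ≥ 65982 is true
  late payments in last 24 months < 10: 8 < 10 is true
  months employed ≤ 166 months: 126 ≤ 166 is true
  loan-to-value ratio ≤ 90.4%: 111.1 ≤ 90.4 is false
  co-signer present: no → false
  credit score < 458: 605 < 458 is false
  annual income ≤ 15960 USD: 188188 ≤ 15960 is false
  requested loan amount ≥ 410492 USD: 135422 ≥ 410492 is false
  months employed ≥ 92 months: 126 ≥ 92 is true
Combine:
[1.1.1.1.1.1] false → true (antecedent false ⇒ implication holds) = true
[1.1.1.1.1.2] false → false (antecedent false ⇒ implication holds) = true
[1.1.1.1.1] exactly-one(true, true) = false
[1.1.1.1] NOT false = true
[1.1.1.2.1] true AND false = false
[1.1.1.2.2] true → true = true
[1.1.1.2] false OR true = true
[1.1.1] true AND true = true
[1.1] NOT true = false
[1.2.1.1.1.1] false AND false = false
[1.2.1.1.1.2] true AND true = true
[1.2.1.1.1] false AND true = false
[1.2.1.1.2.1] true → false = false
[1.2.1.1.2.2] false OR false OR false = false
[1.2.1.1.2] false OR false = false
[1.2.1.1] false → false (antecedent false ⇒ implication holds) = true
[1.2.1] NOT true = false
[1.2] NOT false = true
[1] false OR true = true
[2] exactly-one(false, false, true) = true
[root] true AND true = true
Overall: true → approved

Approved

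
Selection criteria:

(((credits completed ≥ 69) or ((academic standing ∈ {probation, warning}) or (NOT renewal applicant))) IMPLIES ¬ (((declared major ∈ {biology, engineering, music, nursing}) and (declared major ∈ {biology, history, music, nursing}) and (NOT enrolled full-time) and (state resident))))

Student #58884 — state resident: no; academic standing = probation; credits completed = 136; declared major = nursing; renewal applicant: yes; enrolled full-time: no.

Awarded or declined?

Awarded

Atomic conditions:
  credits completed ≥ 69: 136 ≥ 69 is true
  academic standing ∈ {probation, warning}: probation is in the set → true
  NOT renewal applicant: yes → false
  declared major ∈ {biology, engineering, music, nursing}: nursing is in the set → true
  declared major ∈ {biology, history, music, nursing}: nursing is in the set → true
  NOT enrolled full-time: no → true
  state resident: no → false
Combine:
[1.2] true OR false = true
[1] true OR true = true
[2.1] true AND true AND true AND false = false
[2] NOT false = true
[root] true → true = true
Overall: true → awarded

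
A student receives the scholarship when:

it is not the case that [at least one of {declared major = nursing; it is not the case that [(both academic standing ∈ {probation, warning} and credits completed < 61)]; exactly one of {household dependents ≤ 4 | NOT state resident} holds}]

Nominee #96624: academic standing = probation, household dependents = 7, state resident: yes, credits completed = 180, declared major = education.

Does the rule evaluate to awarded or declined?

Declined

Atomic conditions:
  declared major = nursing: education == nursing is false
  academic standing ∈ {probation, warning}: probation is in the set → true
  credits completed < 61: 180 < 61 is false
  household dependents ≤ 4: 7 ≤ 4 is false
  NOT state resident: yes → false
Combine:
[1.2.1] true AND false = false
[1.2] NOT false = true
[1.3] exactly-one(false, false) = false
[1] false OR true OR false = true
[root] NOT true = false
Overall: false → declined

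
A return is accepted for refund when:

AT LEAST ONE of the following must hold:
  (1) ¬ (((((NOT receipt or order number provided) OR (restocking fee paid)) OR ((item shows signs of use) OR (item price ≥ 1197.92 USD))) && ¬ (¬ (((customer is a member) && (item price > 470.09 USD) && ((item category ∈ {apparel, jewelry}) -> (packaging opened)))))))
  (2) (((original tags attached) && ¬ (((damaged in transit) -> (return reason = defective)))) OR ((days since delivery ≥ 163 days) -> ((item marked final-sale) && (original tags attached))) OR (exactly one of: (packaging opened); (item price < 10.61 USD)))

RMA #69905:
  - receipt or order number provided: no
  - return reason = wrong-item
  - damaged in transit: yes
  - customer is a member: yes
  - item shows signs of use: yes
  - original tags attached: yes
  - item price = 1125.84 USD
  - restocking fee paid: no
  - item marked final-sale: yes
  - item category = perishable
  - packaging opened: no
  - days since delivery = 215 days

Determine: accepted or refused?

Atomic conditions:
  NOT receipt or order number provided: no → true
  restocking fee paid: no → false
  item shows signs of use: yes → true
  item price ≥ 1197.92 USD: 1125.84 ≥ 1197.92 is false
  customer is a member: yes → true
  item price > 470.09 USD: 1125.84 > 470.09 is true
  item category ∈ {apparel, jewelry}: perishable is not in the set → false
  packaging opened: no → false
  original tags attached: yes → true
  damaged in transit: yes → true
  return reason = defective: wrong-item == defective is false
  days since delivery ≥ 163 days: 215 ≥ 163 is true
  item marked final-sale: yes → true
  item price < 10.61 USD: 1125.84 < 10.61 is false
Combine:
[1.1.1.1] true OR false = true
[1.1.1.2] true OR false = true
[1.1.1] true OR true = true
[1.1.2.1.1.3] false → false (antecedent false ⇒ implication holds) = true
[1.1.2.1.1] true AND true AND true = true
[1.1.2.1] NOT true = false
[1.1.2] NOT false = true
[1.1] true AND true = true
[1] NOT true = false
[2.1.2.1] true → false = false
[2.1.2] NOT false = true
[2.1] true AND true = true
[2.2.2] true AND true = true
[2.2] true → true = true
[2.3] exactly-one(false, false) = false
[2] true OR true OR false = true
[root] false OR true = true
Overall: true → accepted

Accepted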